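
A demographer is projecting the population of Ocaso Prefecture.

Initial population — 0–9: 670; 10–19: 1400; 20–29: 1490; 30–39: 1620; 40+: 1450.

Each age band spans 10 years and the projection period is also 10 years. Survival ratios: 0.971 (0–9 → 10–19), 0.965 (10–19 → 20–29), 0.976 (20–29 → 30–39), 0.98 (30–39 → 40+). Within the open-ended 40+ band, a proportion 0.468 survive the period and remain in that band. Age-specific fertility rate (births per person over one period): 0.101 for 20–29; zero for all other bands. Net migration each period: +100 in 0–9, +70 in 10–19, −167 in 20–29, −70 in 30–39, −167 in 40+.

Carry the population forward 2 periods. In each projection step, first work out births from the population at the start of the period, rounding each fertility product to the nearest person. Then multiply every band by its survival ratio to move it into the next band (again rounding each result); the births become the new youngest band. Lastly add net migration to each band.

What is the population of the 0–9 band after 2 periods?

Call the groups 1 to 5, youngest first.
Period 1:
Births: 1490 × 0.101 = 150
Group 2: 670 × 0.971 = 651
Group 3: 1400 × 0.965 = 1351
Group 4: 1490 × 0.976 = 1454
Group 5: 1620 × 0.98 + 1450 × 0.468 = 1588 + 679 = 2267
Net migration: Group 1 + 100 → 250; Group 2 + 70 → 721; Group 3 − 167 → 1184; Group 4 − 70 → 1384; Group 5 − 167 → 2100
End of period: [250, 721, 1184, 1384, 2100]
Period 2:
Births: 1184 × 0.101 = 120
Group 2: 250 × 0.971 = 243
Group 3: 721 × 0.965 = 696
Group 4: 1184 × 0.976 = 1156
Group 5: 1384 × 0.98 + 2100 × 0.468 = 1356 + 983 = 2339
Net migration: Group 1 + 100 → 220; Group 2 + 70 → 313; Group 3 − 167 → 529; Group 4 − 70 → 1086; Group 5 − 167 → 2172
End of period: [220, 313, 529, 1086, 2172]

220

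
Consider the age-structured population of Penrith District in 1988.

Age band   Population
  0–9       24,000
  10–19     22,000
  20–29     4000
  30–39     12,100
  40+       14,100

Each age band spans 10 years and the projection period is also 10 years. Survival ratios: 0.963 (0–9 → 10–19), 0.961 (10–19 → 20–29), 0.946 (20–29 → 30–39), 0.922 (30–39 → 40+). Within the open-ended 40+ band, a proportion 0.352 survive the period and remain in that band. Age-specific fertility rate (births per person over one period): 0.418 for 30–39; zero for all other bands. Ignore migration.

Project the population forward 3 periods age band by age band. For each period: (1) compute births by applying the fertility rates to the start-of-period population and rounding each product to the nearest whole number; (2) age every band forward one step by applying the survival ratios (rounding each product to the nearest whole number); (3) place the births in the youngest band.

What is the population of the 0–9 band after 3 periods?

(Bands numbered youngest = 1 to oldest = 5.)
Period 1:
Births: 12100 * 0.418 = 5058
Band 2: 24000 * 0.963 = 23112
Band 3: 22000 * 0.961 = 21142
Band 4: 4000 * 0.946 = 3784
Band 5: 12100 * 0.922 + 14100 * 0.352 = 11156 + 4963 = 16119
Population now: 0–9=5058, 10–19=23112, 20–29=21142, 30–39=3784, 40+=16119
Period 2:
Births: 3784 * 0.418 = 1582
Band 2: 5058 * 0.963 = 4871
Band 3: 23112 * 0.961 = 22211
Band 4: 21142 * 0.946 = 20000
Band 5: 3784 * 0.922 + 16119 * 0.352 = 3489 + 5674 = 9163
Population now: 0–9=1582, 10–19=4871, 20–29=22211, 30–39=20000, 40+=9163
Period 3:
Births: 20000 * 0.418 = 8360
Band 2: 1582 * 0.963 = 1523
Band 3: 4871 * 0.961 = 4681
Band 4: 22211 * 0.946 = 21012
Band 5: 20000 * 0.922 + 9163 * 0.352 = 18440 + 3225 = 21665
Population now: 0–9=8360, 10–19=1523, 20–29=4681, 30–39=21012, 40+=21665

8360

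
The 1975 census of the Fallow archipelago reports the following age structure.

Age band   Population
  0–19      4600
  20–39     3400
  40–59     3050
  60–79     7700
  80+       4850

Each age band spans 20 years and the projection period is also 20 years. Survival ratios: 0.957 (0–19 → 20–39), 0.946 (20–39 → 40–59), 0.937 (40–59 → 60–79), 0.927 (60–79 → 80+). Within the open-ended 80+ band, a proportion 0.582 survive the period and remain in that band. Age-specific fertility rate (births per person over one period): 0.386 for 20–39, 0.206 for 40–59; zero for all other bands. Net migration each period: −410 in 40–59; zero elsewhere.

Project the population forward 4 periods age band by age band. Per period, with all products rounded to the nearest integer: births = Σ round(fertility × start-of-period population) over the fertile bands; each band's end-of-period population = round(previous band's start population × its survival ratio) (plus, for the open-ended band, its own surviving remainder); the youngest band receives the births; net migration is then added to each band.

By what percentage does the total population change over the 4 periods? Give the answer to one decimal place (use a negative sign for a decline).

-44.9

(Groups numbered youngest = 1 to oldest = 5.)
Period 1.
Births: 3400 × 0.386 = 1312 ; 3050 × 0.206 = 628 → total 1940
Group 2: 4600 × 0.957 = 4402
Group 3: 3400 × 0.946 = 3216
Group 4: 3050 × 0.937 = 2858
Group 5: 7700 × 0.927 + 4850 × 0.582 = 7138 + 2823 = 9961
Net migration: Group 3 − 410 → 2806
Population now: 0–19=1940, 20–39=4402, 40–59=2806, 60–79=2858, 80+=9961
Period 2.
Births: 4402 × 0.386 = 1699 ; 2806 × 0.206 = 578 → total 2277
Group 2: 1940 × 0.957 = 1857
Group 3: 4402 × 0.946 = 4164
Group 4: 2806 × 0.937 = 2629
Group 5: 2858 × 0.927 + 9961 × 0.582 = 2649 + 5797 = 8446
Net migration: Group 3 − 410 → 3754
Population now: 0–19=2277, 20–39=1857, 40–59=3754, 60–79=2629, 80+=8446
Period 3.
Births: 1857 × 0.386 = 717 ; 3754 × 0.206 = 773 → total 1490
Group 2: 2277 × 0.957 = 2179
Group 3: 1857 × 0.946 = 1757
Group 4: 3754 × 0.937 = 3517
Group 5: 2629 × 0.927 + 8446 × 0.582 = 2437 + 4916 = 7353
Net migration: Group 3 − 410 → 1347
Population now: 0–19=1490, 20–39=2179, 40–59=1347, 60–79=3517, 80+=7353
Period 4.
Births: 2179 × 0.386 = 841 ; 1347 × 0.206 = 277 → total 1118
Group 2: 1490 × 0.957 = 1426
Group 3: 2179 × 0.946 = 2061
Group 4: 1347 × 0.937 = 1262
Group 5: 3517 × 0.927 + 7353 × 0.582 = 3260 + 4279 = 7539
Net migration: Group 3 − 410 → 1651
Population now: 0–19=1118, 20–39=1426, 40–59=1651, 60–79=1262, 80+=7539
Total: 23600 → 12996; change = -10604; percentage change = -44.9%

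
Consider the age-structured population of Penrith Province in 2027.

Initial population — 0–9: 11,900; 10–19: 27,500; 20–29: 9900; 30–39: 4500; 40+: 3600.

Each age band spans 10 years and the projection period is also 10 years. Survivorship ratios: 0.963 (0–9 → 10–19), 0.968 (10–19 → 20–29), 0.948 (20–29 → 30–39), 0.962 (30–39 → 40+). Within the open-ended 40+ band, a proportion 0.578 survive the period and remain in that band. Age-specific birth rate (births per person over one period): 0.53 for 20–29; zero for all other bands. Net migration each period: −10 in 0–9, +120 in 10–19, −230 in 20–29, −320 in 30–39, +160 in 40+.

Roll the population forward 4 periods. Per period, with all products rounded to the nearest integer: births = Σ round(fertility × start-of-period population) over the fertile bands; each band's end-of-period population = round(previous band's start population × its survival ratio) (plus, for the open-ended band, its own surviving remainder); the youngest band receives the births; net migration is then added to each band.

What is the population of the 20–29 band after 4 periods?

12915

Numbering the groups 1..5 from youngest to oldest:
Period 1.
Births: 9900 × 0.53 = 5247
Group 2: 11900 × 0.963 = 11460
Group 3: 27500 × 0.968 = 26620
Group 4: 9900 × 0.948 = 9385
Group 5: 4500 × 0.962 + 3600 × 0.578 = 4329 + 2081 = 6410
Net migration: Group 1 − 10 → 5237; Group 2 + 120 → 11580; Group 3 − 230 → 26390; Group 4 − 320 → 9065; Group 5 + 160 → 6570
End of period: [5237, 11580, 26390, 9065, 6570]
Period 2.
Births: 26390 × 0.53 = 13987
Group 2: 5237 × 0.963 = 5043
Group 3: 11580 × 0.968 = 11209
Group 4: 26390 × 0.948 = 25018
Group 5: 9065 × 0.962 + 6570 × 0.578 = 8721 + 3797 = 12518
Net migration: Group 1 − 10 → 13977; Group 2 + 120 → 5163; Group 3 − 230 → 10979; Group 4 − 320 → 24698; Group 5 + 160 → 12678
End of period: [13977, 5163, 10979, 24698, 12678]
Period 3.
Births: 10979 × 0.53 = 5819
Group 2: 13977 × 0.963 = 13460
Group 3: 5163 × 0.968 = 4998
Group 4: 10979 × 0.948 = 10408
Group 5: 24698 × 0.962 + 12678 × 0.578 = 23759 + 7328 = 31087
Net migration: Group 1 − 10 → 5809; Group 2 + 120 → 13580; Group 3 − 230 → 4768; Group 4 − 320 → 10088; Group 5 + 160 → 31247
End of period: [5809, 13580, 4768, 10088, 31247]
Period 4.
Births: 4768 × 0.53 = 2527
Group 2: 5809 × 0.963 = 5594
Group 3: 13580 × 0.968 = 13145
Group 4: 4768 × 0.948 = 4520
Group 5: 10088 × 0.962 + 31247 × 0.578 = 9705 + 18061 = 27766
Net migration: Group 1 − 10 → 2517; Group 2 + 120 → 5714; Group 3 − 230 → 12915; Group 4 − 320 → 4200; Group 5 + 160 → 27926
End of period: [2517, 5714, 12915, 4200, 27926]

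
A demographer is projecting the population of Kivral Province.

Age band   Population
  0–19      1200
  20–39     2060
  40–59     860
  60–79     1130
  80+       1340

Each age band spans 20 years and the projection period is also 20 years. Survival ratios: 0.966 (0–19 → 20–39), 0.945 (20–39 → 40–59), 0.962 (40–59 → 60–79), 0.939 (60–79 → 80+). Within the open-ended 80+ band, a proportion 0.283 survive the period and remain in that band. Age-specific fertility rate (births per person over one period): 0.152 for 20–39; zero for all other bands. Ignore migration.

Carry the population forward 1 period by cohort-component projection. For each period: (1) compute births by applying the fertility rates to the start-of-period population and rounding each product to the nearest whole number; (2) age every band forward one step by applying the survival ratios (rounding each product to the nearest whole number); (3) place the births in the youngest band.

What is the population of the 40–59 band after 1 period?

1947

After projecting period 1:
Births: 2060 × 0.152 = 313
20–39: 1200 × 0.966 = 1159
40–59: 2060 × 0.945 = 1947
60–79: 860 × 0.962 = 827
80+: 1130 × 0.939 + 1340 × 0.283 = 1061 + 379 = 1440
→ [313, 1159, 1947, 827, 1440]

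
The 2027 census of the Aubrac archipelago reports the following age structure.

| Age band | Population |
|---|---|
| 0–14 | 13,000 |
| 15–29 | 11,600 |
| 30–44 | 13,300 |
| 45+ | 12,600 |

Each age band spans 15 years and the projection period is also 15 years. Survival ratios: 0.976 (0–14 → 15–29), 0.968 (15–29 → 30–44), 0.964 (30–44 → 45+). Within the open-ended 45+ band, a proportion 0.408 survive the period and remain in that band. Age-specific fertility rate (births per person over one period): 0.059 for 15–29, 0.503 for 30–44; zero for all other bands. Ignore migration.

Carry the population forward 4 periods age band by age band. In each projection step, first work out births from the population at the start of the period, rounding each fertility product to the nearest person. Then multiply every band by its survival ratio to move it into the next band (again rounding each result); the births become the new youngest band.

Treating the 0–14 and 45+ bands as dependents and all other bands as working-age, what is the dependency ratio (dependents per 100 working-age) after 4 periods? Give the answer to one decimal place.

Numbering the groups 1..4 from youngest to oldest:
— Period 1 —
Births: 11600 × 0.059 = 684 ; 13300 × 0.503 = 6690 → total 7374
Group 2: 13000 × 0.976 = 12688
Group 3: 11600 × 0.968 = 11229
Group 4: 13300 × 0.964 + 12600 × 0.408 = 12821 + 5141 = 17962
Population now: 0–14=7374, 15–29=12688, 30–44=11229, 45+=17962
— Period 2 —
Births: 12688 × 0.059 = 749 ; 11229 × 0.503 = 5648 → total 6397
Group 2: 7374 × 0.976 = 7197
Group 3: 12688 × 0.968 = 12282
Group 4: 11229 × 0.964 + 17962 × 0.408 = 10825 + 7328 = 18153
Population now: 0–14=6397, 15–29=7197, 30–44=12282, 45+=18153
— Period 3 —
Births: 7197 × 0.059 = 425 ; 12282 × 0.503 = 6178 → total 6603
Group 2: 6397 × 0.976 = 6243
Group 3: 7197 × 0.968 = 6967
Group 4: 12282 × 0.964 + 18153 × 0.408 = 11840 + 7406 = 19246
Population now: 0–14=6603, 15–29=6243, 30–44=6967, 45+=19246
— Period 4 —
Births: 6243 × 0.059 = 368 ; 6967 × 0.503 = 3504 → total 3872
Group 2: 6603 × 0.976 = 6445
Group 3: 6243 × 0.968 = 6043
Group 4: 6967 × 0.964 + 19246 × 0.408 = 6716 + 7852 = 14568
Population now: 0–14=3872, 15–29=6445, 30–44=6043, 45+=14568
Dependents (band 0–14 + band 45+) = 3872 + 14568 = 18440; working-age = 12488; ratio = 18440/12488 × 100 = 147.7

147.7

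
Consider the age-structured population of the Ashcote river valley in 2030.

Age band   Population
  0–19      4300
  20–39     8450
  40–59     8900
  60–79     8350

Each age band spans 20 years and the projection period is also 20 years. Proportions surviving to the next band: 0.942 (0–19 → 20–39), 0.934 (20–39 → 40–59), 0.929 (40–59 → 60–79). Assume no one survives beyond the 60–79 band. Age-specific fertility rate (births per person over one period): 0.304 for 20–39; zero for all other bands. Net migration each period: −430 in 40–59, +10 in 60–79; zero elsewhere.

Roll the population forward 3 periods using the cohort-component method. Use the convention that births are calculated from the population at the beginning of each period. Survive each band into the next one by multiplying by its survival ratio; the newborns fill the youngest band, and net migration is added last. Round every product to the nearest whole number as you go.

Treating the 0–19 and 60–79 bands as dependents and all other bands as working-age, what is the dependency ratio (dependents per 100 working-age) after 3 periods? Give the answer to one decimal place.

129.1

Let group 1 be 0–19 through group 4 = 60–79.
— Period 1 —
Births: 8450 × 0.304 = 2569
Group 2: 4300 × 0.942 = 4051
Group 3: 8450 × 0.934 = 7892
Group 4: 8900 × 0.929 = 8268
Net migration: Group 3 − 430 → 7462; Group 4 + 10 → 8278
→ [2569, 4051, 7462, 8278]
— Period 2 —
Births: 4051 × 0.304 = 1232
Group 2: 2569 × 0.942 = 2420
Group 3: 4051 × 0.934 = 3784
Group 4: 7462 × 0.929 = 6932
Net migration: Group 3 − 430 → 3354; Group 4 + 10 → 6942
→ [1232, 2420, 3354, 6942]
— Period 3 —
Births: 2420 × 0.304 = 736
Group 2: 1232 × 0.942 = 1161
Group 3: 2420 × 0.934 = 2260
Group 4: 3354 × 0.929 = 3116
Net migration: Group 3 − 430 → 1830; Group 4 + 10 → 3126
→ [736, 1161, 1830, 3126]
Dependents (band 0–19 + band 60–79) = 736 + 3126 = 3862; working-age = 2991; ratio = 3862/2991 × 100 = 129.1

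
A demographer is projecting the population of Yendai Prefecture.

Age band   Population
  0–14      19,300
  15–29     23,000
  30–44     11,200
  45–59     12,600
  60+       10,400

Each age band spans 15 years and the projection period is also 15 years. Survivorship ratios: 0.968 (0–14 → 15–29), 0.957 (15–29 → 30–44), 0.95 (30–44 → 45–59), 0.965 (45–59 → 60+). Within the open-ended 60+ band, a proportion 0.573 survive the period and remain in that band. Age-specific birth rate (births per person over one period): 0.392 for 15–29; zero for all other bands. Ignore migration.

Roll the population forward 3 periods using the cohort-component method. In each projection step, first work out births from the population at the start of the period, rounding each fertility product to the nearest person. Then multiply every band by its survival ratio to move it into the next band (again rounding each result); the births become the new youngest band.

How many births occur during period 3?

Numbering the bands 1..5 from youngest to oldest:
[period 1]
Births: 23000 × 0.392 = 9016
Band 2: 19300 × 0.968 = 18682
Band 3: 23000 × 0.957 = 22011
Band 4: 11200 × 0.95 = 10640
Band 5: 12600 × 0.965 + 10400 × 0.573 = 12159 + 5959 = 18118
→ [9016, 18682, 22011, 10640, 18118]
[period 2]
Births: 18682 × 0.392 = 7323
Band 2: 9016 × 0.968 = 8727
Band 3: 18682 × 0.957 = 17879
Band 4: 22011 × 0.95 = 20910
Band 5: 10640 × 0.965 + 18118 × 0.573 = 10268 + 10382 = 20650
→ [7323, 8727, 17879, 20910, 20650]
[period 3]
Births: 8727 × 0.392 = 3421
Band 2: 7323 × 0.968 = 7089
Band 3: 8727 × 0.957 = 8352
Band 4: 17879 × 0.95 = 16985
Band 5: 20910 × 0.965 + 20650 × 0.573 = 20178 + 11832 = 32010
→ [3421, 7089, 8352, 16985, 32010]

3421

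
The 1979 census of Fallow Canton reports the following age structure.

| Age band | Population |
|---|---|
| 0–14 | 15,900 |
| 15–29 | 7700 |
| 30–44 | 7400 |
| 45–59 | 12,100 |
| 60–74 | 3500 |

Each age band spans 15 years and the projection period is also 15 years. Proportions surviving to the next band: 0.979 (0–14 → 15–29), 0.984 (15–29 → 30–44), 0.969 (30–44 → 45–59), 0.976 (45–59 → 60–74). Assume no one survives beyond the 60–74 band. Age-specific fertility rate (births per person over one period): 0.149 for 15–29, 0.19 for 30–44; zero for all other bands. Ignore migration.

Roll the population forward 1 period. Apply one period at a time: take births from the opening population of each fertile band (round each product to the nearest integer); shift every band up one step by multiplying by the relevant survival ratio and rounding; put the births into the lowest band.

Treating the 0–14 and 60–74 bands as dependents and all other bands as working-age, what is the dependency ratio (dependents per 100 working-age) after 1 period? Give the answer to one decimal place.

47.4

Period 1:
Births: 7700 × 0.149 = 1147  |  7400 × 0.19 = 1406 → 2553
15–29: 15900 × 0.979 = 15566
30–44: 7700 × 0.984 = 7577
45–59: 7400 × 0.969 = 7171
60–74: 12100 × 0.976 = 11810
End of period: [2553, 15566, 7577, 7171, 11810]
Dependents (band 0–14 + band 60–74) = 2553 + 11810 = 14363; working-age = 30314; ratio = 14363/30314 × 100 = 47.4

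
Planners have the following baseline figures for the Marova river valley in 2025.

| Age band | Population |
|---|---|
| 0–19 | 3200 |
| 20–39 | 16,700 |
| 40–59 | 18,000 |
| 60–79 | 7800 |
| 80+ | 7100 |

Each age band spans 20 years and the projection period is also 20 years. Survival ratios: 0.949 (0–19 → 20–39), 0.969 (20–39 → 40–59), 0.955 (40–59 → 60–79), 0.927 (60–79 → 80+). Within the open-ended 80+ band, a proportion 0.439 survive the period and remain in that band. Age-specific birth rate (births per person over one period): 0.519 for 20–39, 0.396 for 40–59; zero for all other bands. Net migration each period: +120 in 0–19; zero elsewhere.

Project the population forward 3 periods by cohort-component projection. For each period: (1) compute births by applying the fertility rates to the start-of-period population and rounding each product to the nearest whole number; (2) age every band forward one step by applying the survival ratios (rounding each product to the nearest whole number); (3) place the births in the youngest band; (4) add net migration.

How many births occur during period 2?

7984

Period 1:
Births: 16700 * 0.519 = 8667, 18000 * 0.396 = 7128 → total 15795
20–39: 3200 * 0.949 = 3037
40–59: 16700 * 0.969 = 16182
60–79: 18000 * 0.955 = 17190
80+: 7800 * 0.927 + 7100 * 0.439 = 7231 + 3117 = 10348
Net migration: 0–19 + 120 → 15915
End of period: [15915, 3037, 16182, 17190, 10348]
Period 2:
Births: 3037 * 0.519 = 1576, 16182 * 0.396 = 6408 → total 7984
20–39: 15915 * 0.949 = 15103
40–59: 3037 * 0.969 = 2943
60–79: 16182 * 0.955 = 15454
80+: 17190 * 0.927 + 10348 * 0.439 = 15935 + 4543 = 20478
Net migration: 0–19 + 120 → 8104
End of period: [8104, 15103, 2943, 15454, 20478]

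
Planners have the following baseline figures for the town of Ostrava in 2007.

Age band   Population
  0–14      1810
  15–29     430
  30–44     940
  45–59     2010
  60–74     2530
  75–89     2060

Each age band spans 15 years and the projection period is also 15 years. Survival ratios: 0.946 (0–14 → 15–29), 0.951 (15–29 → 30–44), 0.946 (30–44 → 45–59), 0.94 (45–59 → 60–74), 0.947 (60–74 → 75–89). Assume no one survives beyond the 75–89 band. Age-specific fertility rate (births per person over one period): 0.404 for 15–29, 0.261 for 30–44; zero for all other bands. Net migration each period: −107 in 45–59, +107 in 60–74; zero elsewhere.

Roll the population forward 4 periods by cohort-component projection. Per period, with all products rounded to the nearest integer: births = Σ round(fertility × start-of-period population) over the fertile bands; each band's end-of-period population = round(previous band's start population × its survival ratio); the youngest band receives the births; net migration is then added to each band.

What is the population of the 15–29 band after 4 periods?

553

Let group 1 be 0–14 through group 6 = 75–89.
Period 1.
Births: 430 * 0.404 = 174  |  940 * 0.261 = 245 ⇒ total 419
Group 2: 1810 * 0.946 = 1712
Group 3: 430 * 0.951 = 409
Group 4: 940 * 0.946 = 889
Group 5: 2010 * 0.94 = 1889
Group 6: 2530 * 0.947 = 2396
Net migration: Group 4 − 107 → 782; Group 5 + 107 → 1996
→ [419, 1712, 409, 782, 1996, 2396]
Period 2.
Births: 1712 * 0.404 = 692  |  409 * 0.261 = 107 ⇒ total 799
Group 2: 419 * 0.946 = 396
Group 3: 1712 * 0.951 = 1628
Group 4: 409 * 0.946 = 387
Group 5: 782 * 0.94 = 735
Group 6: 1996 * 0.947 = 1890
Net migration: Group 4 − 107 → 280; Group 5 + 107 → 842
→ [799, 396, 1628, 280, 842, 1890]
Period 3.
Births: 396 * 0.404 = 160  |  1628 * 0.261 = 425 ⇒ total 585
Group 2: 799 * 0.946 = 756
Group 3: 396 * 0.951 = 377
Group 4: 1628 * 0.946 = 1540
Group 5: 280 * 0.94 = 263
Group 6: 842 * 0.947 = 797
Net migration: Group 4 − 107 → 1433; Group 5 + 107 → 370
→ [585, 756, 377, 1433, 370, 797]
Period 4.
Births: 756 * 0.404 = 305  |  377 * 0.261 = 98 ⇒ total 403
Group 2: 585 * 0.946 = 553
Group 3: 756 * 0.951 = 719
Group 4: 377 * 0.946 = 357
Group 5: 1433 * 0.94 = 1347
Group 6: 370 * 0.947 = 350
Net migration: Group 4 − 107 → 250; Group 5 + 107 → 1454
→ [403, 553, 719, 250, 1454, 350]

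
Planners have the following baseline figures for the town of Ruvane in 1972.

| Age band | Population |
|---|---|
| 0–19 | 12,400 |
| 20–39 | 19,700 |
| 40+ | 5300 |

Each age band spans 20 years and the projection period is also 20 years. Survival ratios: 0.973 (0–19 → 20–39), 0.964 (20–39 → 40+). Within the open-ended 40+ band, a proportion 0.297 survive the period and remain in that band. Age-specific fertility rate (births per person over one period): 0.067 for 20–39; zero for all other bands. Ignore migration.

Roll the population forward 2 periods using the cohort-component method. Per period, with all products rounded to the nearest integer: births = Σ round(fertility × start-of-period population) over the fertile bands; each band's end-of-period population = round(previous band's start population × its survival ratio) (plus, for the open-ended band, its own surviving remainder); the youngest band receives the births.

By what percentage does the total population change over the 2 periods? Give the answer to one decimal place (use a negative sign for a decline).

-47.0

Numbering the groups 1..3 from youngest to oldest:
After projecting period 1:
Births: 19700 * 0.067 = 1320
Group 2: 12400 * 0.973 = 12065
Group 3: 19700 * 0.964 + 5300 * 0.297 = 18991 + 1574 = 20565
Giving 1320 / 12065 / 20565.
After projecting period 2:
Births: 12065 * 0.067 = 808
Group 2: 1320 * 0.973 = 1284
Group 3: 12065 * 0.964 + 20565 * 0.297 = 11631 + 6108 = 17739
Giving 808 / 1284 / 17739.
Total: 37400 → 19831; change = -17569; percentage change = -47.0%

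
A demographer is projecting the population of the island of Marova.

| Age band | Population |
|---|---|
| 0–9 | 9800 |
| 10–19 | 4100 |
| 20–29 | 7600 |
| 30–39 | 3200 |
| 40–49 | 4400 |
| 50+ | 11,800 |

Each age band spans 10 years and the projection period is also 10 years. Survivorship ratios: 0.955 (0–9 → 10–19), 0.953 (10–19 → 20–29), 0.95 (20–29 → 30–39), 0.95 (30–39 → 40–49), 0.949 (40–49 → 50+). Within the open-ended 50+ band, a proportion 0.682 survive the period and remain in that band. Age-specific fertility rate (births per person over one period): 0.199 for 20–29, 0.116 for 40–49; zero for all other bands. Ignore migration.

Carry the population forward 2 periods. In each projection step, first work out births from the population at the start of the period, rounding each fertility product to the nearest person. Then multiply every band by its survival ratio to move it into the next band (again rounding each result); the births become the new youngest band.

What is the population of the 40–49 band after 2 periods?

(Groups numbered youngest = 1 to oldest = 6.)
After projecting period 1:
Births: 7600 × 0.199 = 1512  |  4400 × 0.116 = 510 — total 2022
Group 2: 9800 × 0.955 = 9359
Group 3: 4100 × 0.953 = 3907
Group 4: 7600 × 0.95 = 7220
Group 5: 3200 × 0.95 = 3040
Group 6: 4400 × 0.949 + 11800 × 0.682 = 4176 + 8048 = 12224
Giving 2022 / 9359 / 3907 / 7220 / 3040 / 12224.
After projecting period 2:
Births: 3907 × 0.199 = 777  |  3040 × 0.116 = 353 — total 1130
Group 2: 2022 × 0.955 = 1931
Group 3: 9359 × 0.953 = 8919
Group 4: 3907 × 0.95 = 3712
Group 5: 7220 × 0.95 = 6859
Group 6: 3040 × 0.949 + 12224 × 0.682 = 2885 + 8337 = 11222
Giving 1130 / 1931 / 8919 / 3712 / 6859 / 11222.

6859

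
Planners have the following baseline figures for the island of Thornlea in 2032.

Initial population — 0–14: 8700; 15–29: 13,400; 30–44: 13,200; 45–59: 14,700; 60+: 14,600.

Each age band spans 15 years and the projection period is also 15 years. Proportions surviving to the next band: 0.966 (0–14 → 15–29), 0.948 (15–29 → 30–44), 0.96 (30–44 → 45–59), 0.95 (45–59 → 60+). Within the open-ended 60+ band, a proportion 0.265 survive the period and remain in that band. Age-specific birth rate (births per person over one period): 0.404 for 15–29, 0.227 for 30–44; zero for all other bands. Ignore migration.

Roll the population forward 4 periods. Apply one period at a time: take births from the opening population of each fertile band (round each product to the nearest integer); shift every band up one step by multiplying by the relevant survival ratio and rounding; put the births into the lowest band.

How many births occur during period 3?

Numbering the groups 1..5 from youngest to oldest:
Period 1.
Births: 13400 * 0.404 = 5414  |  13200 * 0.227 = 2996 — total 8410
Group 2: 8700 * 0.966 = 8404
Group 3: 13400 * 0.948 = 12703
Group 4: 13200 * 0.96 = 12672
Group 5: 14700 * 0.95 + 14600 * 0.265 = 13965 + 3869 = 17834
Population now: 0–14=8410, 15–29=8404, 30–44=12703, 45–59=12672, 60+=17834
Period 2.
Births: 8404 * 0.404 = 3395  |  12703 * 0.227 = 2884 — total 6279
Group 2: 8410 * 0.966 = 8124
Group 3: 8404 * 0.948 = 7967
Group 4: 12703 * 0.96 = 12195
Group 5: 12672 * 0.95 + 17834 * 0.265 = 12038 + 4726 = 16764
Population now: 0–14=6279, 15–29=8124, 30–44=7967, 45–59=12195, 60+=16764
Period 3.
Births: 8124 * 0.404 = 3282  |  7967 * 0.227 = 1809 — total 5091
Group 2: 6279 * 0.966 = 6066
Group 3: 8124 * 0.948 = 7702
Group 4: 7967 * 0.96 = 7648
Group 5: 12195 * 0.95 + 16764 * 0.265 = 11585 + 4442 = 16027
Population now: 0–14=5091, 15–29=6066, 30–44=7702, 45–59=7648, 60+=16027

5091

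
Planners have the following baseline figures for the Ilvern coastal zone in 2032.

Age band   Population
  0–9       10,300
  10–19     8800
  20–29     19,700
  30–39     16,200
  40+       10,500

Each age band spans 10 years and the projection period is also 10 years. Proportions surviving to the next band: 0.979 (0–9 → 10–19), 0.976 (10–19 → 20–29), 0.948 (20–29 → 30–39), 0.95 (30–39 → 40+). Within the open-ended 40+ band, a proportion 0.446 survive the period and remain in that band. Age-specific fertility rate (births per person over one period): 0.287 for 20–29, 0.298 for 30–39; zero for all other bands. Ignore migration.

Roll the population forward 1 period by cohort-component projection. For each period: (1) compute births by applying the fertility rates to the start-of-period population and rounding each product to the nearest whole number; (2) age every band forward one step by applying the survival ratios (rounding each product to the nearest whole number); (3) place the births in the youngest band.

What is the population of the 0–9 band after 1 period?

Let group 1 be 0–9 through group 5 = 40+.
Period 1:
Births: 19700 * 0.287 = 5654, 16200 * 0.298 = 4828 — total 10482
Group 2: 10300 * 0.979 = 10084
Group 3: 8800 * 0.976 = 8589
Group 4: 19700 * 0.948 = 18676
Group 5: 16200 * 0.95 + 10500 * 0.446 = 15390 + 4683 = 20073
End of period: [10482, 10084, 8589, 18676, 20073]

10482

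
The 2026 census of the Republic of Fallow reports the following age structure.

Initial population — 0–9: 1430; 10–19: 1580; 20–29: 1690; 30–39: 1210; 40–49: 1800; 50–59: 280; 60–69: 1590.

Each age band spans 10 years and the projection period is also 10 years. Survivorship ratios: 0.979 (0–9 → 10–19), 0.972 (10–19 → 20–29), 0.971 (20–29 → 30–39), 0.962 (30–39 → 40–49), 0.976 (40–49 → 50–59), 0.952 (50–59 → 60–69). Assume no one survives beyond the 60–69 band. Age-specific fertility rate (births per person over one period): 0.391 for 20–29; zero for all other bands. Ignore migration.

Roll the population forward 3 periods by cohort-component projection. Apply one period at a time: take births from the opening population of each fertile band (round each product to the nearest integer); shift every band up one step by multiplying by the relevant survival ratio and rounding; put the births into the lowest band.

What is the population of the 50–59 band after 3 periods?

After projecting period 1:
Births: 1690 × 0.391 = 661
10–19: 1430 × 0.979 = 1400
20–29: 1580 × 0.972 = 1536
30–39: 1690 × 0.971 = 1641
40–49: 1210 × 0.962 = 1164
50–59: 1800 × 0.976 = 1757
60–69: 280 × 0.952 = 267
End of period: [661, 1400, 1536, 1641, 1164, 1757, 267]
After projecting period 2:
Births: 1536 × 0.391 = 601
10–19: 661 × 0.979 = 647
20–29: 1400 × 0.972 = 1361
30–39: 1536 × 0.971 = 1491
40–49: 1641 × 0.962 = 1579
50–59: 1164 × 0.976 = 1136
60–69: 1757 × 0.952 = 1673
End of period: [601, 647, 1361, 1491, 1579, 1136, 1673]
After projecting period 3:
Births: 1361 × 0.391 = 532
10–19: 601 × 0.979 = 588
20–29: 647 × 0.972 = 629
30–39: 1361 × 0.971 = 1322
40–49: 1491 × 0.962 = 1434
50–59: 1579 × 0.976 = 1541
60–69: 1136 × 0.952 = 1081
End of period: [532, 588, 629, 1322, 1434, 1541, 1081]

1541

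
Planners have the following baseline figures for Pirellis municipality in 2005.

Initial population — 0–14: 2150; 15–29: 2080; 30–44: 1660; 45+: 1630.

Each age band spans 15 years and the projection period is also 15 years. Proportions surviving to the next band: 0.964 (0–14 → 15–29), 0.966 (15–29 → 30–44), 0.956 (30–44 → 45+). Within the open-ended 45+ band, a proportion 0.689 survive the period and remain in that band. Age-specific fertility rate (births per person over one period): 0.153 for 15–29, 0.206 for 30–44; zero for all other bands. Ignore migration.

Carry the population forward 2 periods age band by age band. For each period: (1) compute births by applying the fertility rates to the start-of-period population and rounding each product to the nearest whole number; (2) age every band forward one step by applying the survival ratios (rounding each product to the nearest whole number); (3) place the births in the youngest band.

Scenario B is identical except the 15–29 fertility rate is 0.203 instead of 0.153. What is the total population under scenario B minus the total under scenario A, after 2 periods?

204

Numbering the groups 1..4 from youngest to oldest:
— Period 1 —
Births: 2080 × 0.153 = 318 ; 1660 × 0.206 = 342 ⇒ total 660
Group 2: 2150 × 0.964 = 2073
Group 3: 2080 × 0.966 = 2009
Group 4: 1660 × 0.956 + 1630 × 0.689 = 1587 + 1123 = 2710
→ [660, 2073, 2009, 2710]
— Period 2 —
Births: 2073 × 0.153 = 317 ; 2009 × 0.206 = 414 ⇒ total 731
Group 2: 660 × 0.964 = 636
Group 3: 2073 × 0.966 = 2003
Group 4: 2009 × 0.956 + 2710 × 0.689 = 1921 + 1867 = 3788
→ [731, 636, 2003, 3788]
Scenario A total after 2 periods: 7158
Scenario B projection —
— Period 1 —
Births: 2080 × 0.203 = 422 ; 1660 × 0.206 = 342 ⇒ total 764
Group 2: 2150 × 0.964 = 2073
Group 3: 2080 × 0.966 = 2009
Group 4: 1660 × 0.956 + 1630 × 0.689 = 1587 + 1123 = 2710
→ [764, 2073, 2009, 2710]
— Period 2 —
Births: 2073 × 0.203 = 421 ; 2009 × 0.206 = 414 ⇒ total 835
Group 2: 764 × 0.964 = 736
Group 3: 2073 × 0.966 = 2003
Group 4: 2009 × 0.956 + 2710 × 0.689 = 1921 + 1867 = 3788
→ [835, 736, 2003, 3788]
Scenario B total after 2 periods: 7362
Difference B − A = 7362 − 7158 = 204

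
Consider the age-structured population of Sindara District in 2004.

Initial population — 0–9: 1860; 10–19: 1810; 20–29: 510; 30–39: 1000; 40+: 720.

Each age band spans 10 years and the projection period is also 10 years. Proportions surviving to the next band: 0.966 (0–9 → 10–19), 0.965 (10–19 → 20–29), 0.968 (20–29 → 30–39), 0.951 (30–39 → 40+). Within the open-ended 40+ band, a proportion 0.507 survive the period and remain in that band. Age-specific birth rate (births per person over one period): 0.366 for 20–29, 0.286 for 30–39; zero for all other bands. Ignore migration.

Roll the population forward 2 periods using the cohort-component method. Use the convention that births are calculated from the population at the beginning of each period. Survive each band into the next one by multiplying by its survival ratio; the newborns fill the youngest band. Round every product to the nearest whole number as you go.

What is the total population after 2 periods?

5799

[period 1]
Births: 510 × 0.366 = 187 ; 1000 × 0.286 = 286 → 473
10–19: 1860 × 0.966 = 1797
20–29: 1810 × 0.965 = 1747
30–39: 510 × 0.968 = 494
40+: 1000 × 0.951 + 720 × 0.507 = 951 + 365 = 1316
End of period: [473, 1797, 1747, 494, 1316]
[period 2]
Births: 1747 × 0.366 = 639 ; 494 × 0.286 = 141 → 780
10–19: 473 × 0.966 = 457
20–29: 1797 × 0.965 = 1734
30–39: 1747 × 0.968 = 1691
40+: 494 × 0.951 + 1316 × 0.507 = 470 + 667 = 1137
End of period: [780, 457, 1734, 1691, 1137]
Total after period 2: 780 + 457 + 1734 + 1691 + 1137 = 5799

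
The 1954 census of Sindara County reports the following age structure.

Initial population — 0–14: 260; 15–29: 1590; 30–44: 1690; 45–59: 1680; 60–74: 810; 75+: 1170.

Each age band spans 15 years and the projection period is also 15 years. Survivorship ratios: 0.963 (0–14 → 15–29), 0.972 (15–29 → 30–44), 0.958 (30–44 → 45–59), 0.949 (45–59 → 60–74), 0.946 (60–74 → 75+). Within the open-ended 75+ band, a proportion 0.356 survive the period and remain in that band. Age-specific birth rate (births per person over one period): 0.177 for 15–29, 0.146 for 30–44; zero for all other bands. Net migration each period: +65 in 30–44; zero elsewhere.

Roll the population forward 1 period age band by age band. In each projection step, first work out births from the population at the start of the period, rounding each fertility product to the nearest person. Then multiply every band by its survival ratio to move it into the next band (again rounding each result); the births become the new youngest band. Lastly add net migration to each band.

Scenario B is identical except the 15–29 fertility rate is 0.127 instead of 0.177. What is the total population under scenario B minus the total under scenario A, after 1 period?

Period 1:
Births: 1590 × 0.177 = 281, 1690 × 0.146 = 247 → total 528
15–29: 260 × 0.963 = 250
30–44: 1590 × 0.972 = 1545
45–59: 1690 × 0.958 = 1619
60–74: 1680 × 0.949 = 1594
75+: 810 × 0.946 + 1170 × 0.356 = 766 + 417 = 1183
Net migration: 30–44 + 65 → 1610
Giving 528 / 250 / 1610 / 1619 / 1594 / 1183.
Scenario A total after 1 period: 6784
Scenario B projection —
Period 1:
Births: 1590 × 0.127 = 202, 1690 × 0.146 = 247 → total 449
15–29: 260 × 0.963 = 250
30–44: 1590 × 0.972 = 1545
45–59: 1690 × 0.958 = 1619
60–74: 1680 × 0.949 = 1594
75+: 810 × 0.946 + 1170 × 0.356 = 766 + 417 = 1183
Net migration: 30–44 + 65 → 1610
Giving 449 / 250 / 1610 / 1619 / 1594 / 1183.
Scenario B total after 1 period: 6705
Difference B − A = 6705 − 6784 = -79

-79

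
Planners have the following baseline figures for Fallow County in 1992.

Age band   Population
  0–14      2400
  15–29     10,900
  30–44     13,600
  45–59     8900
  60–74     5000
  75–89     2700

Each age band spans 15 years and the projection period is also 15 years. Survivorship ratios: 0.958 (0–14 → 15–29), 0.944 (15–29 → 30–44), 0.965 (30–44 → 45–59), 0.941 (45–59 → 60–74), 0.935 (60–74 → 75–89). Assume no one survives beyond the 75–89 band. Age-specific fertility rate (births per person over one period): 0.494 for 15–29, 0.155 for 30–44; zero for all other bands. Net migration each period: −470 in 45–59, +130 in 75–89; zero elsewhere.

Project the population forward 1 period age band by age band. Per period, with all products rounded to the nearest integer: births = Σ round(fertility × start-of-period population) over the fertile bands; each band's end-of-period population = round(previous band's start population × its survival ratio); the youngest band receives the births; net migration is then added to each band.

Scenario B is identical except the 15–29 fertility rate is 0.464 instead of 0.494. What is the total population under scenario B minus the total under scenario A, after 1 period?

After projecting period 1:
Births: 10900 × 0.494 = 5385  |  13600 × 0.155 = 2108 ⇒ total 7493
15–29: 2400 × 0.958 = 2299
30–44: 10900 × 0.944 = 10290
45–59: 13600 × 0.965 = 13124
60–74: 8900 × 0.941 = 8375
75–89: 5000 × 0.935 = 4675
Net migration: 45–59 − 470 → 12654; 75–89 + 130 → 4805
Giving 7493 / 2299 / 10290 / 12654 / 8375 / 4805.
Scenario A total after 1 period: 45916
Scenario B projection —
After projecting period 1:
Births: 10900 × 0.464 = 5058  |  13600 × 0.155 = 2108 ⇒ total 7166
15–29: 2400 × 0.958 = 2299
30–44: 10900 × 0.944 = 10290
45–59: 13600 × 0.965 = 13124
60–74: 8900 × 0.941 = 8375
75–89: 5000 × 0.935 = 4675
Net migration: 45–59 − 470 → 12654; 75–89 + 130 → 4805
Giving 7166 / 2299 / 10290 / 12654 / 8375 / 4805.
Scenario B total after 1 period: 45589
Difference B − A = 45589 − 45916 = -327

-327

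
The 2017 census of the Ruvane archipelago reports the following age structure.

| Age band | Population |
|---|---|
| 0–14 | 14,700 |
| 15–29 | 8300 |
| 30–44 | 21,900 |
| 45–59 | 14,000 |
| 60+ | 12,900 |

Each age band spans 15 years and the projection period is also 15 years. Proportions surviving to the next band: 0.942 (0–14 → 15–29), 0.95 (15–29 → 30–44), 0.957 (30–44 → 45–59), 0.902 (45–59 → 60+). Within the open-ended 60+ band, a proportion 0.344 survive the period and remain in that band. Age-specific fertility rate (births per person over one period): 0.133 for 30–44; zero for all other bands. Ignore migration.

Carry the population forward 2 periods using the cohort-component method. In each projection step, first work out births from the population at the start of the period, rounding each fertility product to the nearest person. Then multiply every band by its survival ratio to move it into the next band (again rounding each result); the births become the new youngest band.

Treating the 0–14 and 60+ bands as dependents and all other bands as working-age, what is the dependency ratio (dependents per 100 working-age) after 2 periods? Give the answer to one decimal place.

110.1

Let band 1 be 0–14 through band 5 = 60+.
Period 1.
Births: 21900 * 0.133 = 2913
Band 2: 14700 * 0.942 = 13847
Band 3: 8300 * 0.95 = 7885
Band 4: 21900 * 0.957 = 20958
Band 5: 14000 * 0.902 + 12900 * 0.344 = 12628 + 4438 = 17066
Giving 2913 / 13847 / 7885 / 20958 / 17066.
Period 2.
Births: 7885 * 0.133 = 1049
Band 2: 2913 * 0.942 = 2744
Band 3: 13847 * 0.95 = 13155
Band 4: 7885 * 0.957 = 7546
Band 5: 20958 * 0.902 + 17066 * 0.344 = 18904 + 5871 = 24775
Giving 1049 / 2744 / 13155 / 7546 / 24775.
Dependents (band 0–14 + band 60+) = 1049 + 24775 = 25824; working-age = 23445; ratio = 25824/23445 × 100 = 110.1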